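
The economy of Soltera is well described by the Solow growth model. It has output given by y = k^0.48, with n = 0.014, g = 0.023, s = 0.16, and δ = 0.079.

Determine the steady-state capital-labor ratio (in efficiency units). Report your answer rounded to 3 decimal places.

In steady state, investment equals break-even investment: s·k^α = (n + g + δ)·k.
Dividing both sides by k: k^(1−α) = s / (n + g + δ).
k^0.52 = 0.16 / (0.014 + 0.023 + 0.079) = 0.16 / 0.116 = 1.3793
k* = 1.3793^(1/0.52) ≈ 1.8560

k* ≈ 1.856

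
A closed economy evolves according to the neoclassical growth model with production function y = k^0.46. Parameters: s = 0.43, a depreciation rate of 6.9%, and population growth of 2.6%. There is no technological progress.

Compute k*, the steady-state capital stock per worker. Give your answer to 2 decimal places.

k* ≈ 16.38

At the steady state, Δk = 0, so s·k^α = (n + δ)·k.
Dividing both sides by k: k^(1−α) = s / (n + δ).
k^0.54 = 0.43 / (0.026 + 0.069) = 0.43 / 0.095 = 4.5263
k* = 4.5263^(1/0.54) ≈ 16.3810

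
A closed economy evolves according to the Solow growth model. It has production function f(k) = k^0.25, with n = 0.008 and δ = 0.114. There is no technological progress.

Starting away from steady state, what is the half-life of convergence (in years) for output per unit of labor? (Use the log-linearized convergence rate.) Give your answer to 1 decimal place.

about 7.6 years

Near the steady state the convergence rate is λ = (1 − α)(n + δ).
λ = (1 − 0.25) × 0.122 = 0.75 × 0.122 = 0.0915
Half-life = ln 2 / λ = 0.6931 / 0.0915 ≈ 7.57 years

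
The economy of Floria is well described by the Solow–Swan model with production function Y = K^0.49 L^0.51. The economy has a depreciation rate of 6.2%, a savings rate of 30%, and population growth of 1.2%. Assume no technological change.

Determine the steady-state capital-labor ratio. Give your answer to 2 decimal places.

Steady state requires s·f(k) = (n + δ)·k, i.e. s·k^α = (n + δ)·k.
Rearranging, k^(1−α) = s / (n + δ).
k^0.51 = 0.30 / (0.012 + 0.062) = 0.30 / 0.074 = 4.0541
k* = 4.0541^(1/0.51) ≈ 15.5579

k* ≈ 15.56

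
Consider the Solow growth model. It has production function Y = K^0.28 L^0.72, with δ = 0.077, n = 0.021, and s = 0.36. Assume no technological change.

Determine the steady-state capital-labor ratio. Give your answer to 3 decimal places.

k* = 6.093

Steady state requires s·f(k) = (n + δ)·k, i.e. s·k^α = (n + δ)·k.
Rearranging, k^(1−α) = s / (n + δ).
k^0.72 = 0.36 / (0.021 + 0.077) = 0.36 / 0.098 = 3.6735
k* = 3.6735^(1/0.72) ≈ 6.0930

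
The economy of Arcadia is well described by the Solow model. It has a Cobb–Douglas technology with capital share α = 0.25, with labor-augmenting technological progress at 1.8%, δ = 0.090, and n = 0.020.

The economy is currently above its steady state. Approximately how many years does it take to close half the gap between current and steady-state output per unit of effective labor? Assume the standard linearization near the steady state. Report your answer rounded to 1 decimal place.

Near the steady state the convergence rate is λ = (1 − α)(n + g + δ).
λ = (1 − 0.25) × 0.128 = 0.75 × 0.128 = 0.0960
Half-life = ln 2 / λ = 0.6931 / 0.0960 ≈ 7.22 years

about 7.2 years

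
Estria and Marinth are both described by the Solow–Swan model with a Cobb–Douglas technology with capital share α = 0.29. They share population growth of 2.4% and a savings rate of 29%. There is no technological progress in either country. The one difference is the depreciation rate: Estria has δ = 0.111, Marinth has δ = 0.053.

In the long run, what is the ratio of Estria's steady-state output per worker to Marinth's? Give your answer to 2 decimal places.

Steady-state y* = [s/(n + δ)]^(α/(1−α)), so the ratio is [ (s_E/(n + δ)_E) / (s_M/(n + δ)_M) ]^0.4085.
s_E/(n + δ)_E = 0.29/0.135 = 2.1481; s_M/(n + δ)_M = 0.29/0.077 = 3.7662.
Ratio = (2.1481/3.7662)^0.4085 = 0.5704^0.4085 ≈ 0.7951

ratio ≈ 0.80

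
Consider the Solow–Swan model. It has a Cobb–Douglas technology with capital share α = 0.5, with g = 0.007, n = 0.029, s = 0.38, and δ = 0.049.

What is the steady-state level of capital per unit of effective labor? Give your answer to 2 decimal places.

k* ≈ 19.99

In steady state, investment equals break-even investment: s·k^α = (n + g + δ)·k.
Dividing both sides by k: k^(1−α) = s / (n + g + δ).
k^0.5 = 0.38 / (0.029 + 0.007 + 0.049) = 0.38 / 0.085 = 4.4706
k* = 4.4706^(1/0.5) ≈ 19.9863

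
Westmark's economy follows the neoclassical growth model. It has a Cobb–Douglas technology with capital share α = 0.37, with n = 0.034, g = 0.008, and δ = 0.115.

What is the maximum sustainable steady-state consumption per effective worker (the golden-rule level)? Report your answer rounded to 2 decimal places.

c_gold ≈ 1.04

At the golden rule, f'(k) = n + g + δ, so α·k^(α−1) = n + g + δ and k_gold = (α/(n + g + δ))^(1/(1−α)).
k_gold = (0.37/0.157)^(1/0.63) = 2.3567^1.5873 ≈ 3.8990
c_gold = f(k_gold) − (n + g + δ)·k_gold = 1.6544 − 0.157×3.8990 ≈ 1.0423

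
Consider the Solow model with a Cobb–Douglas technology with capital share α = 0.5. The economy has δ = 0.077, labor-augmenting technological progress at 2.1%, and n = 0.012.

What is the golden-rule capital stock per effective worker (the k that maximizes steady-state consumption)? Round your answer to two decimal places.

The golden rule sets f'(k) = n + g + δ, i.e. α·k^(α−1) = n + g + δ.
So k^(1−α) = α / (n + g + δ) = 0.5 / 0.110 = 4.5455.
k_gold = 4.5455^(1/0.5) ≈ 20.6616

k_gold ≈ 20.66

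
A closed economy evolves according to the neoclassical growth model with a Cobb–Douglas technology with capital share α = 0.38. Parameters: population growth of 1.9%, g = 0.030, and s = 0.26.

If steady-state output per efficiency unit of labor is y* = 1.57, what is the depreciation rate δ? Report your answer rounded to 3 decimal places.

In steady state, investment equals break-even investment: s·k^α = (n + g + δ)·k.
Since y* = [s/(n + g + δ)]^(α/(1−α)), we have s/(n + g + δ) = (y*)^((1−α)/α) = 1.57^1.6316 = 2.0875.
Therefore n + g + δ = s / 2.0875 = 0.26 / 2.0875 = 0.1246, so δ = 0.1246 − 0.049 = 0.0756.

δ ≈ 0.076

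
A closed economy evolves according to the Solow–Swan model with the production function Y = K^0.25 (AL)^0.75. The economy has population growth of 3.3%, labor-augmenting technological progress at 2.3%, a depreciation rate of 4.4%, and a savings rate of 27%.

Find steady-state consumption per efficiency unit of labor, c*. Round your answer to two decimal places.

c* ≈ 1.02

In steady state, investment equals break-even investment: s·k^α = (n + g + δ)·k.
Dividing both sides by k: k^(1−α) = s / (n + g + δ).
k^0.75 = 0.27 / (0.033 + 0.023 + 0.044) = 0.27 / 0.100 = 2.7000
k* = 2.7000^(1/0.75) ≈ 3.7597
y* = (k*)^α = 3.7597^0.25 ≈ 1.3925
c* = (1 − s)·y* = (1 − 0.27) × 1.3925 ≈ 1.0165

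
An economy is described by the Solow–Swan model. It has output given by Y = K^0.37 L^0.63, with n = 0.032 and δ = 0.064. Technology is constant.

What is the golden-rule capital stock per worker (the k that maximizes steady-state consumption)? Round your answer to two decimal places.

The golden rule sets f'(k) = n + δ, i.e. α·k^(α−1) = n + δ.
So k^(1−α) = α / (n + δ) = 0.37 / 0.096 = 3.8542.
k_gold = 3.8542^(1/0.63) ≈ 8.5124

k_gold ≈ 8.51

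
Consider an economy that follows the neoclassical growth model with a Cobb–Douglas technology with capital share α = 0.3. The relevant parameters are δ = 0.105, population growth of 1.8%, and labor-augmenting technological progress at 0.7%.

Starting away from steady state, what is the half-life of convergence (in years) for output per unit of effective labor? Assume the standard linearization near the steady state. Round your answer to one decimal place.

half-life ≈ 7.6 years

Near the steady state the convergence rate is λ = (1 − α)(n + g + δ).
λ = (1 − 0.3) × 0.130 = 0.7 × 0.130 = 0.0910
Half-life = ln 2 / λ = 0.6931 / 0.0910 ≈ 7.62 years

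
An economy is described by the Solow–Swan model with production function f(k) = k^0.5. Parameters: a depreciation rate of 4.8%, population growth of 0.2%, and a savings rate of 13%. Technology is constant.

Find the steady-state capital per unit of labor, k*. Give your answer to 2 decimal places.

k* = 6.76

Steady state requires s·f(k) = (n + δ)·k, i.e. s·k^α = (n + δ)·k.
Dividing both sides by k: k^(1−α) = s / (n + δ).
k^0.5 = 0.13 / (0.002 + 0.048) = 0.13 / 0.050 = 2.6000
k* = 2.6000^(1/0.5) ≈ 6.7600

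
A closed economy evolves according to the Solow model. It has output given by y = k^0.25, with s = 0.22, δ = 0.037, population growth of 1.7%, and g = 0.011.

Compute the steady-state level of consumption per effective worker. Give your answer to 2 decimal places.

At the steady state, Δk = 0, so s·k^α = (n + g + δ)·k.
Dividing both sides by k: k^(1−α) = s / (n + g + δ).
k^0.75 = 0.22 / (0.017 + 0.011 + 0.037) = 0.22 / 0.065 = 3.3846
k* = 3.3846^(1/0.75) ≈ 5.0817
y* = (k*)^α = 5.0817^0.25 ≈ 1.5014
c* = (1 − s)·y* = (1 − 0.22) × 1.5014 ≈ 1.1711

c* ≈ 1.17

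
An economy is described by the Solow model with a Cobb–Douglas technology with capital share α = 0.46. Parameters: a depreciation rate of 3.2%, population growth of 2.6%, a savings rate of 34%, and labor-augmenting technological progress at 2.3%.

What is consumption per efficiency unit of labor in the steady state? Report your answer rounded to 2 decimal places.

c* ≈ 2.24

At the steady state, Δk = 0, so s·k^α = (n + g + δ)·k.
Rearranging, k^(1−α) = s / (n + g + δ).
k^0.54 = 0.34 / (0.026 + 0.023 + 0.032) = 0.34 / 0.081 = 4.1975
k* = 4.1975^(1/0.54) ≈ 14.2458
y* = (k*)^α = 14.2458^0.46 ≈ 3.3939
c* = (1 − s)·y* = (1 − 0.34) × 3.3939 ≈ 2.2400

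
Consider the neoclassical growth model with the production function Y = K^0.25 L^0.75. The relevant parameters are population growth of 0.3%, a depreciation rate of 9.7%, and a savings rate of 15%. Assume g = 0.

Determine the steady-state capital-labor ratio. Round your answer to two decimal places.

At the steady state, Δk = 0, so s·k^α = (n + δ)·k.
Rearranging, k^(1−α) = s / (n + δ).
k^0.75 = 0.15 / (0.003 + 0.097) = 0.15 / 0.100 = 1.5000
k* = 1.5000^(1/0.75) ≈ 1.7171

k* ≈ 1.72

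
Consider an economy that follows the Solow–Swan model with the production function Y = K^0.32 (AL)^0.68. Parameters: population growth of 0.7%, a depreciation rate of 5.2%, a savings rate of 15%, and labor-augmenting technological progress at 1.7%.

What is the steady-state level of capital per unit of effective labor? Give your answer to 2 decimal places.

k* ≈ 2.72

In steady state, investment equals break-even investment: s·k^α = (n + g + δ)·k.
Rearranging, k^(1−α) = s / (n + g + δ).
k^0.68 = 0.15 / (0.007 + 0.017 + 0.052) = 0.15 / 0.076 = 1.9737
k* = 1.9737^(1/0.68) ≈ 2.7179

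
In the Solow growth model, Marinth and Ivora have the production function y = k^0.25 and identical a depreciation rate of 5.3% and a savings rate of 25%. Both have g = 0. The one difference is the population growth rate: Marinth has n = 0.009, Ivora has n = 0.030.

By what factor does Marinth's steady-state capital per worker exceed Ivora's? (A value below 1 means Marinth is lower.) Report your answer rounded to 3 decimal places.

ratio ≈ 1.475

Steady-state k* = [s/(n + δ)]^(1/(1−α)), so the ratio is [ (s_M/(n + δ)_M) / (s_I/(n + δ)_I) ]^1.3333.
s_M/(n + δ)_M = 0.25/0.062 = 4.0323; s_I/(n + δ)_I = 0.25/0.083 = 3.0120.
Ratio = (4.0323/3.0120)^1.3333 = 1.3387^1.3333 ≈ 1.4754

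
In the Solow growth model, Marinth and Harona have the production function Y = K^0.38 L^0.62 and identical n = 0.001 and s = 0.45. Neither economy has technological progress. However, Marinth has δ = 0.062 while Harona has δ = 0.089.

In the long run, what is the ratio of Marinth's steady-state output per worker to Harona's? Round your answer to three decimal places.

ratio ≈ 1.244

Steady-state y* = [s/(n + δ)]^(α/(1−α)), so the ratio is [ (s_M/(n + δ)_M) / (s_H/(n + δ)_H) ]^0.6129.
s_M/(n + δ)_M = 0.45/0.063 = 7.1429; s_H/(n + δ)_H = 0.45/0.090 = 5.0000.
Ratio = (7.1429/5.0000)^0.6129 = 1.4286^0.6129 ≈ 1.2444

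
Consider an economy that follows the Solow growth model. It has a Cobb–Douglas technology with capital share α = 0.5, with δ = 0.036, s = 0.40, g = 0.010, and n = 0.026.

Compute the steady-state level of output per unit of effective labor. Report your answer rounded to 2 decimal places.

y* = 5.56

In steady state, investment equals break-even investment: s·k^α = (n + g + δ)·k.
Dividing both sides by k: k^(1−α) = s / (n + g + δ).
k^0.5 = 0.40 / (0.026 + 0.010 + 0.036) = 0.40 / 0.072 = 5.5556
k* = 5.5556^(1/0.5) ≈ 30.8647
y* = (k*)^α = 30.8647^0.5 ≈ 5.5556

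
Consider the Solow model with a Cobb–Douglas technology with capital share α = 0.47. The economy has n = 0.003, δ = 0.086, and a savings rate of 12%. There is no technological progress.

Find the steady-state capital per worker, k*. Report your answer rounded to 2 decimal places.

In steady state, investment equals break-even investment: s·k^α = (n + δ)·k.
Rearranging, k^(1−α) = s / (n + δ).
k^0.53 = 0.12 / (0.003 + 0.086) = 0.12 / 0.089 = 1.3483
k* = 1.3483^(1/0.53) ≈ 1.7574

k* = 1.76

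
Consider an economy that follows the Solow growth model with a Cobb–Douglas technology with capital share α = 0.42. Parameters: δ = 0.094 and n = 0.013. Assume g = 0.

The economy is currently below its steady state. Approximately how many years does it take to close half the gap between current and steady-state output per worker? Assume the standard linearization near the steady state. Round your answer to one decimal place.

t_½ ≈ 11.2 years

Near the steady state the convergence rate is λ = (1 − α)(n + δ).
λ = (1 − 0.42) × 0.107 = 0.58 × 0.107 = 0.06206
Half-life = ln 2 / λ = 0.6931 / 0.06206 ≈ 11.17 years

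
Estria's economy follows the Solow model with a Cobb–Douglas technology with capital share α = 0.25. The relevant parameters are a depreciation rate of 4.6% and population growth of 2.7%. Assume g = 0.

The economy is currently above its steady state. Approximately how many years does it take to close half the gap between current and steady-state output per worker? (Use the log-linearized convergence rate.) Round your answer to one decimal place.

t_½ ≈ 12.7 years

Near the steady state the convergence rate is λ = (1 − α)(n + δ).
λ = (1 − 0.25) × 0.073 = 0.75 × 0.073 = 0.05475
Half-life = ln 2 / λ = 0.6931 / 0.05475 ≈ 12.66 years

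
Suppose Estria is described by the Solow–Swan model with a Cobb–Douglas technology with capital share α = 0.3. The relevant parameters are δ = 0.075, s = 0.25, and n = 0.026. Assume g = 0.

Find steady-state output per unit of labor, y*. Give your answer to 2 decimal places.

y* = 1.47

Steady state requires s·f(k) = (n + δ)·k, i.e. s·k^α = (n + δ)·k.
Rearranging, k^(1−α) = s / (n + δ).
k^0.7 = 0.25 / (0.026 + 0.075) = 0.25 / 0.101 = 2.4752
k* = 2.4752^(1/0.7) ≈ 3.6501
y* = (k*)^α = 3.6501^0.3 ≈ 1.4747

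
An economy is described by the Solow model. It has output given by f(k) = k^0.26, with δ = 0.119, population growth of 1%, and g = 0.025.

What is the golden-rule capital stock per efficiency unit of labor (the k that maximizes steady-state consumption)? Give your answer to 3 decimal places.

The golden rule sets f'(k) = n + g + δ, i.e. α·k^(α−1) = n + g + δ.
So k^(1−α) = α / (n + g + δ) = 0.26 / 0.154 = 1.6883.
k_gold = 1.6883^(1/0.74) ≈ 2.0294

k_gold ≈ 2.029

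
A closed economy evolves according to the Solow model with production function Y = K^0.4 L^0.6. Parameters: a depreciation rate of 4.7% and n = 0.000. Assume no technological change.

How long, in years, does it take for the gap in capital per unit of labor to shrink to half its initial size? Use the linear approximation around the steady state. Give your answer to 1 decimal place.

t_½ ≈ 24.6 years

Near the steady state the convergence rate is λ = (1 − α)(n + δ).
λ = (1 − 0.4) × 0.047 = 0.6 × 0.047 = 0.0282
Half-life = ln 2 / λ = 0.6931 / 0.0282 ≈ 24.58 years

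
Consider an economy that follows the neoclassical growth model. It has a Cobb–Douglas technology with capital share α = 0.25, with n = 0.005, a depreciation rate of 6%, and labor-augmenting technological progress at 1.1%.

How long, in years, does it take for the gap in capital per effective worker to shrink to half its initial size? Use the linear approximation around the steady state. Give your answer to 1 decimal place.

half-life ≈ 12.2 years

Near the steady state the convergence rate is λ = (1 − α)(n + g + δ).
λ = (1 − 0.25) × 0.076 = 0.75 × 0.076 = 0.0570
Half-life = ln 2 / λ = 0.6931 / 0.0570 ≈ 12.16 years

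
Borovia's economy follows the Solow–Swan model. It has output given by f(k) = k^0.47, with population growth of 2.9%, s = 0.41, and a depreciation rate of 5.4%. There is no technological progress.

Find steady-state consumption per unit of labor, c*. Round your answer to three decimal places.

c* = 2.432

In steady state, investment equals break-even investment: s·k^α = (n + δ)·k.
Dividing both sides by k: k^(1−α) = s / (n + δ).
k^0.53 = 0.41 / (0.029 + 0.054) = 0.41 / 0.083 = 4.9398
k* = 4.9398^(1/0.53) ≈ 20.3651
y* = (k*)^α = 20.3651^0.47 ≈ 4.1227
c* = (1 − s)·y* = (1 − 0.41) × 4.1227 ≈ 2.4324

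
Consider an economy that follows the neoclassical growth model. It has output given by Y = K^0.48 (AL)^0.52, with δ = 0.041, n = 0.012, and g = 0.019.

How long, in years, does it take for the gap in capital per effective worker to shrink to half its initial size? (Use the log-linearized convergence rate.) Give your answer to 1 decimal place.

t_½ ≈ 18.5 years

Near the steady state the convergence rate is λ = (1 − α)(n + g + δ).
λ = (1 − 0.48) × 0.072 = 0.52 × 0.072 = 0.03744
Half-life = ln 2 / λ = 0.6931 / 0.03744 ≈ 18.51 years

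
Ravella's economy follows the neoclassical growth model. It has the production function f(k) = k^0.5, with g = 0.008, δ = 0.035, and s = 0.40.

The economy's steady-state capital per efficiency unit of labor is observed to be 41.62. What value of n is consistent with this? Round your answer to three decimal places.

n ≈ 0.019

At the steady state, Δk = 0, so s·k^α = (n + g + δ)·k.
So s / (n + g + δ) = (k*)^(1−α) = 41.62^0.5 = 6.4514.
Therefore n + g + δ = s / 6.4514 = 0.40 / 6.4514 = 0.0620, so n = 0.0620 − 0.043 = 0.0190.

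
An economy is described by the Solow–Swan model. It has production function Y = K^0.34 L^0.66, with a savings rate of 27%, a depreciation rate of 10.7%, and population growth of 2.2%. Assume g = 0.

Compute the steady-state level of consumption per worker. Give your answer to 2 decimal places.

c* = 1.07

At the steady state, Δk = 0, so s·k^α = (n + δ)·k.
Dividing both sides by k: k^(1−α) = s / (n + δ).
k^0.66 = 0.27 / (0.022 + 0.107) = 0.27 / 0.129 = 2.0930
k* = 2.0930^(1/0.66) ≈ 3.0621
y* = (k*)^α = 3.0621^0.34 ≈ 1.4630
c* = (1 − s)·y* = (1 − 0.27) × 1.4630 ≈ 1.0680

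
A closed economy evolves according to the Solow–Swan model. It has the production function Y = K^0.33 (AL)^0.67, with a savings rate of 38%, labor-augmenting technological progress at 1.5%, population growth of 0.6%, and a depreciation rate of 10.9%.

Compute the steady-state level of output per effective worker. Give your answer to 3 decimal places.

y* ≈ 1.696

Steady state requires s·f(k) = (n + g + δ)·k, i.e. s·k^α = (n + g + δ)·k.
Dividing both sides by k: k^(1−α) = s / (n + g + δ).
k^0.67 = 0.38 / (0.006 + 0.015 + 0.109) = 0.38 / 0.130 = 2.9231
k* = 2.9231^(1/0.67) ≈ 4.9578
y* = (k*)^α = 4.9578^0.33 ≈ 1.6961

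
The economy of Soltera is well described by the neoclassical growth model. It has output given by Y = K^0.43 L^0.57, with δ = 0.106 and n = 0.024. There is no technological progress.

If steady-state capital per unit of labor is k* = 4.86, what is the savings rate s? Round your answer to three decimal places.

At the steady state, Δk = 0, so s·k^α = (n + δ)·k.
So s / (n + δ) = (k*)^(1−α) = 4.86^0.57 = 2.4625.
Therefore s = 2.4625 × (n + δ) = 2.4625 × 0.130 = 0.3201.

s ≈ 0.320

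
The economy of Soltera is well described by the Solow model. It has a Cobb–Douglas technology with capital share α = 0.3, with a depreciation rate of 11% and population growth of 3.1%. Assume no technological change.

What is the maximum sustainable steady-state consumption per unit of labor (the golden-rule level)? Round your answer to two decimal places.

At the golden rule, f'(k) = n + δ, so α·k^(α−1) = n + δ and k_gold = (α/(n + δ))^(1/(1−α)).
k_gold = (0.3/0.141)^(1/0.7) = 2.1277^1.4286 ≈ 2.9407
c_gold = f(k_gold) − (n + δ)·k_gold = 1.3821 − 0.141×2.9407 ≈ 0.9675

c_gold ≈ 0.97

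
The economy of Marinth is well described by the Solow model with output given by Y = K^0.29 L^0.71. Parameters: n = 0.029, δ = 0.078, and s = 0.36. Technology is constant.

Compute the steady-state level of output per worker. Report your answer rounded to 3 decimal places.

Steady state requires s·f(k) = (n + δ)·k, i.e. s·k^α = (n + δ)·k.
Rearranging, k^(1−α) = s / (n + δ).
k^0.71 = 0.36 / (0.029 + 0.078) = 0.36 / 0.107 = 3.3645
k* = 3.3645^(1/0.71) ≈ 5.5226
y* = (k*)^α = 5.5226^0.29 ≈ 1.6414

y* ≈ 1.641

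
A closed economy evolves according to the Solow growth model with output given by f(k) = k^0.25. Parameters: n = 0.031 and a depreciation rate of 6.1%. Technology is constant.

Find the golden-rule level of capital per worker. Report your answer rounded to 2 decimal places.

The golden rule sets f'(k) = n + δ, i.e. α·k^(α−1) = n + δ.
So k^(1−α) = α / (n + δ) = 0.25 / 0.092 = 2.7174.
k_gold = 2.7174^(1/0.75) ≈ 3.7920

k_gold ≈ 3.79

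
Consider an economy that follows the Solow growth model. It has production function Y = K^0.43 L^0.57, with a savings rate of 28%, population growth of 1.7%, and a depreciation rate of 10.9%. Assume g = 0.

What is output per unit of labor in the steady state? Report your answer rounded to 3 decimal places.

y* = 1.826

Steady state requires s·f(k) = (n + δ)·k, i.e. s·k^α = (n + δ)·k.
Rearranging, k^(1−α) = s / (n + δ).
k^0.57 = 0.28 / (0.017 + 0.109) = 0.28 / 0.126 = 2.2222
k* = 2.2222^(1/0.57) ≈ 4.0587
y* = (k*)^α = 4.0587^0.43 ≈ 1.8264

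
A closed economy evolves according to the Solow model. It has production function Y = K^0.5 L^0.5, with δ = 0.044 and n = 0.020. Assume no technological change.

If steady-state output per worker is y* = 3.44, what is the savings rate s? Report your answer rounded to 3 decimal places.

s ≈ 0.220

In steady state, investment equals break-even investment: s·k^α = (n + δ)·k.
Since y* = [s/(n + δ)]^(α/(1−α)), we have s/(n + δ) = (y*)^((1−α)/α) = 3.44^1 = 3.4400.
Therefore s = 3.4400 × (n + δ) = 3.4400 × 0.064 = 0.2202.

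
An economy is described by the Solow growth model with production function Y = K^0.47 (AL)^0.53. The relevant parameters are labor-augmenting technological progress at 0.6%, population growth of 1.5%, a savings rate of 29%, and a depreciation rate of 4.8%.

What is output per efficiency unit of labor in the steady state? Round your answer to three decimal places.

y* = 3.572

Steady state requires s·f(k) = (n + g + δ)·k, i.e. s·k^α = (n + g + δ)·k.
Dividing both sides by k: k^(1−α) = s / (n + g + δ).
k^0.53 = 0.29 / (0.015 + 0.006 + 0.048) = 0.29 / 0.069 = 4.2029
k* = 4.2029^(1/0.53) ≈ 15.0144
y* = (k*)^α = 15.0144^0.47 ≈ 3.5724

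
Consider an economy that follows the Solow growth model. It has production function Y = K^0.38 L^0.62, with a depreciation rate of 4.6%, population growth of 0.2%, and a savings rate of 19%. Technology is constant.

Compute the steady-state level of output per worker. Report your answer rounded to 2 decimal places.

At the steady state, Δk = 0, so s·k^α = (n + δ)·k.
Rearranging, k^(1−α) = s / (n + δ).
k^0.62 = 0.19 / (0.002 + 0.046) = 0.19 / 0.048 = 3.9583
k* = 3.9583^(1/0.62) ≈ 9.1986
y* = (k*)^α = 9.1986^0.38 ≈ 2.3239

y* ≈ 2.32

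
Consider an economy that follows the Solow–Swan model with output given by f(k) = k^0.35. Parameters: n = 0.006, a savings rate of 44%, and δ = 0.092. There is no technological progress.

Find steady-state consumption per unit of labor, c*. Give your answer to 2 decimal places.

Steady state requires s·f(k) = (n + δ)·k, i.e. s·k^α = (n + δ)·k.
Dividing both sides by k: k^(1−α) = s / (n + δ).
k^0.65 = 0.44 / (0.006 + 0.092) = 0.44 / 0.098 = 4.4898
k* = 4.4898^(1/0.65) ≈ 10.0792
y* = (k*)^α = 10.0792^0.35 ≈ 2.2449
c* = (1 − s)·y* = (1 − 0.44) × 2.2449 ≈ 1.2571

c* ≈ 1.26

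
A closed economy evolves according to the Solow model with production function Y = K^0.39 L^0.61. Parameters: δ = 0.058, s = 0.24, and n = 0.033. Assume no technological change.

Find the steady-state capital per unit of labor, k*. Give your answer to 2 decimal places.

In steady state, investment equals break-even investment: s·k^α = (n + δ)·k.
Dividing both sides by k: k^(1−α) = s / (n + δ).
k^0.61 = 0.24 / (0.033 + 0.058) = 0.24 / 0.091 = 2.6374
k* = 2.6374^(1/0.61) ≈ 4.9029

k* = 4.90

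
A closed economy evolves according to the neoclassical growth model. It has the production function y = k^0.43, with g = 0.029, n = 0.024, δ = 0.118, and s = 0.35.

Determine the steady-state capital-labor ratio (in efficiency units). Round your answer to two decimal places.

k* ≈ 3.51

Steady state requires s·f(k) = (n + g + δ)·k, i.e. s·k^α = (n + g + δ)·k.
Rearranging, k^(1−α) = s / (n + g + δ).
k^0.57 = 0.35 / (0.024 + 0.029 + 0.118) = 0.35 / 0.171 = 2.0468
k* = 2.0468^(1/0.57) ≈ 3.5136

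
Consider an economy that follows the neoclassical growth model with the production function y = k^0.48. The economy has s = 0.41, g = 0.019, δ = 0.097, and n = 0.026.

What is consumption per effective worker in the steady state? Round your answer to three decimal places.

c* = 1.570

Steady state requires s·f(k) = (n + g + δ)·k, i.e. s·k^α = (n + g + δ)·k.
Rearranging, k^(1−α) = s / (n + g + δ).
k^0.52 = 0.41 / (0.026 + 0.019 + 0.097) = 0.41 / 0.142 = 2.8873
k* = 2.8873^(1/0.52) ≈ 7.6835
y* = (k*)^α = 7.6835^0.48 ≈ 2.6611
c* = (1 − s)·y* = (1 − 0.41) × 2.6611 ≈ 1.5700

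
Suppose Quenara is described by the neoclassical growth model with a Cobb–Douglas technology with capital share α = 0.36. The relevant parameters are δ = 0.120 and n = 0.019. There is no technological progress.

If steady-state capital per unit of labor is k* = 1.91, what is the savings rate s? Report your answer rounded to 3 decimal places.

s ≈ 0.210

At the steady state, Δk = 0, so s·k^α = (n + δ)·k.
So s / (n + δ) = (k*)^(1−α) = 1.91^0.64 = 1.5131.
Therefore s = 1.5131 × (n + δ) = 1.5131 × 0.139 = 0.2103.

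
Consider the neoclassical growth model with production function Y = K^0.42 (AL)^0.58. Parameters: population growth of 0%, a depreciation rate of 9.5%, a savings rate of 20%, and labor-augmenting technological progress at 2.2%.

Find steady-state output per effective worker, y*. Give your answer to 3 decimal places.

Steady state requires s·f(k) = (n + g + δ)·k, i.e. s·k^α = (n + g + δ)·k.
Rearranging, k^(1−α) = s / (n + g + δ).
k^0.58 = 0.20 / (0.000 + 0.022 + 0.095) = 0.20 / 0.117 = 1.7094
k* = 1.7094^(1/0.58) ≈ 2.5203
y* = (k*)^α = 2.5203^0.42 ≈ 1.4744

y* ≈ 1.474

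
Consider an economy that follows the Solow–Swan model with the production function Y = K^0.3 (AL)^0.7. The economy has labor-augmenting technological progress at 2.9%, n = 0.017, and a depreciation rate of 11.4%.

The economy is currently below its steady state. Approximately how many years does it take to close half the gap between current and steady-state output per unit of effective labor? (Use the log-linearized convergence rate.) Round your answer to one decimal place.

Near the steady state the convergence rate is λ = (1 − α)(n + g + δ).
λ = (1 − 0.3) × 0.160 = 0.7 × 0.160 = 0.1120
Half-life = ln 2 / λ = 0.6931 / 0.1120 ≈ 6.19 years

half-life ≈ 6.2 years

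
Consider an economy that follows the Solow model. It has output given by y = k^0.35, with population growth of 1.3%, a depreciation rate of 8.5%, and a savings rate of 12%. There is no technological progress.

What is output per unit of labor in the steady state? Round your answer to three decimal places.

In steady state, investment equals break-even investment: s·k^α = (n + δ)·k.
Rearranging, k^(1−α) = s / (n + δ).
k^0.65 = 0.12 / (0.013 + 0.085) = 0.12 / 0.098 = 1.2245
k* = 1.2245^(1/0.65) ≈ 1.3656
y* = (k*)^α = 1.3656^0.35 ≈ 1.1152

y* ≈ 1.115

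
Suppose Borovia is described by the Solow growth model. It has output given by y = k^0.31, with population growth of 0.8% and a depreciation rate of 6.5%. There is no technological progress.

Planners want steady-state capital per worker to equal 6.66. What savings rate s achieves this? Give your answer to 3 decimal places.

s ≈ 0.270

Steady state requires s·f(k) = (n + δ)·k, i.e. s·k^α = (n + δ)·k.
So s / (n + δ) = (k*)^(1−α) = 6.66^0.69 = 3.7000.
Therefore s = 3.7000 × (n + δ) = 3.7000 × 0.073 = 0.2701.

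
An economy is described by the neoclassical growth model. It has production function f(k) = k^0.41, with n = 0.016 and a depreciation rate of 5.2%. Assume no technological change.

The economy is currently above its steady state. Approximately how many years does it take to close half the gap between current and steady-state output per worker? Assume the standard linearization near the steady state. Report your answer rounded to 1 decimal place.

Near the steady state the convergence rate is λ = (1 − α)(n + δ).
λ = (1 − 0.41) × 0.068 = 0.59 × 0.068 = 0.04012
Half-life = ln 2 / λ = 0.6931 / 0.04012 ≈ 17.28 years

t_½ ≈ 17.3 years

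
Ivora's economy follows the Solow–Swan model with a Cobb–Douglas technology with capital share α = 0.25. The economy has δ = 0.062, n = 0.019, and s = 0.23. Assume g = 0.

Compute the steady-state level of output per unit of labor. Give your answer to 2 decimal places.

Steady state requires s·f(k) = (n + δ)·k, i.e. s·k^α = (n + δ)·k.
Dividing both sides by k: k^(1−α) = s / (n + δ).
k^0.75 = 0.23 / (0.019 + 0.062) = 0.23 / 0.081 = 2.8395
k* = 2.8395^(1/0.75) ≈ 4.0209
y* = (k*)^α = 4.0209^0.25 ≈ 1.4161

y* = 1.42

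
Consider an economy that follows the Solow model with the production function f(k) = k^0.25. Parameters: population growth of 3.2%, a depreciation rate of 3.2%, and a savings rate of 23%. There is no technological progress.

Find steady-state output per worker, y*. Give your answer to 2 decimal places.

At the steady state, Δk = 0, so s·k^α = (n + δ)·k.
Dividing both sides by k: k^(1−α) = s / (n + δ).
k^0.75 = 0.23 / (0.032 + 0.032) = 0.23 / 0.064 = 3.5938
k* = 3.5938^(1/0.75) ≈ 5.5048
y* = (k*)^α = 5.5048^0.25 ≈ 1.5317

y* ≈ 1.53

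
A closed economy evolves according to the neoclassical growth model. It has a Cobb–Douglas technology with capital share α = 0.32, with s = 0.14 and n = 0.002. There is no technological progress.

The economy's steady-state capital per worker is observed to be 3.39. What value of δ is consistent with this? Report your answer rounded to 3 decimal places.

At the steady state, Δk = 0, so s·k^α = (n + δ)·k.
So s / (n + δ) = (k*)^(1−α) = 3.39^0.68 = 2.2937.
Therefore n + δ = s / 2.2937 = 0.14 / 2.2937 = 0.0610, so δ = 0.0610 − 0.002 = 0.0590.

δ ≈ 0.059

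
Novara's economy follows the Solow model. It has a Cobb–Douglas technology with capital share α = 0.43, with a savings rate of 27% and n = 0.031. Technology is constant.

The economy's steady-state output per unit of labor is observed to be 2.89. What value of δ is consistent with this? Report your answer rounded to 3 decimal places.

Steady state requires s·f(k) = (n + δ)·k, i.e. s·k^α = (n + δ)·k.
Since y* = [s/(n + δ)]^(α/(1−α)), we have s/(n + δ) = (y*)^((1−α)/α) = 2.89^1.3256 = 4.0829.
Therefore n + δ = s / 4.0829 = 0.27 / 4.0829 = 0.0661, so δ = 0.0661 − 0.031 = 0.0351.

δ ≈ 0.035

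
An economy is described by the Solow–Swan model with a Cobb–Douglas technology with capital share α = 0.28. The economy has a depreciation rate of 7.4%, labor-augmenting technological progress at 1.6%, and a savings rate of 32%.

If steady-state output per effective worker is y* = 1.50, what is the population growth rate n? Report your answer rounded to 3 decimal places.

At the steady state, Δk = 0, so s·k^α = (n + g + δ)·k.
Since y* = [s/(n + g + δ)]^(α/(1−α)), we have s/(n + g + δ) = (y*)^((1−α)/α) = 1.50^2.5714 = 2.8366.
Therefore n + g + δ = s / 2.8366 = 0.32 / 2.8366 = 0.1128, so n = 0.1128 − 0.090 = 0.0228.

n ≈ 0.023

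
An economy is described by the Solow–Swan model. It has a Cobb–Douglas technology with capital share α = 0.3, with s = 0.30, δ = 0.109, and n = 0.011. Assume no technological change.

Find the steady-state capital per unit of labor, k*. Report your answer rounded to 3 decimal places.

k* = 3.702

In steady state, investment equals break-even investment: s·k^α = (n + δ)·k.
Rearranging, k^(1−α) = s / (n + δ).
k^0.7 = 0.30 / (0.011 + 0.109) = 0.30 / 0.120 = 2.5000
k* = 2.5000^(1/0.7) ≈ 3.7024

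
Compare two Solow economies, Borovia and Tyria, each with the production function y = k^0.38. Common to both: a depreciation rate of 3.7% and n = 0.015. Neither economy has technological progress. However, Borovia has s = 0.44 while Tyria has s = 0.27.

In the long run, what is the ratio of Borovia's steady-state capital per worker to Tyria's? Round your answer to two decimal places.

Steady-state k* = [s/(n + δ)]^(1/(1−α)), so the ratio is [ (s_B/(n + δ)_B) / (s_T/(n + δ)_T) ]^1.6129.
s_B/(n + δ)_B = 0.44/0.052 = 8.4615; s_T/(n + δ)_T = 0.27/0.052 = 5.1923.
Ratio = (8.4615/5.1923)^1.6129 = 1.6296^1.6129 ≈ 2.1982

ratio ≈ 2.20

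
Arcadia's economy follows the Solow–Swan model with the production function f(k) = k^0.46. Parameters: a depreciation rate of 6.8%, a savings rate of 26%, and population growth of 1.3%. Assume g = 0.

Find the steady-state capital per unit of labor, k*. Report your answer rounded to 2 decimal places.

k* = 8.67

At the steady state, Δk = 0, so s·k^α = (n + δ)·k.
Rearranging, k^(1−α) = s / (n + δ).
k^0.54 = 0.26 / (0.013 + 0.068) = 0.26 / 0.081 = 3.2099
k* = 3.2099^(1/0.54) ≈ 8.6686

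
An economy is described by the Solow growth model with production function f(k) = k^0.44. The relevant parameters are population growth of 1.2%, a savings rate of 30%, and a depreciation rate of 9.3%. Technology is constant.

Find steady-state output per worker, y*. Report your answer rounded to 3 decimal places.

At the steady state, Δk = 0, so s·k^α = (n + δ)·k.
Dividing both sides by k: k^(1−α) = s / (n + δ).
k^0.56 = 0.30 / (0.012 + 0.093) = 0.30 / 0.105 = 2.8571
k* = 2.8571^(1/0.56) ≈ 6.5186
y* = (k*)^α = 6.5186^0.44 ≈ 2.2815

y* ≈ 2.282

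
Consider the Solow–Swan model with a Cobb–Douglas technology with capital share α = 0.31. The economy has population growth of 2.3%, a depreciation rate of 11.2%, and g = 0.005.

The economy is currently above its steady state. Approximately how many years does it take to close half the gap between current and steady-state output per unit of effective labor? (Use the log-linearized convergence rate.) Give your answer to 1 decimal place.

half-life ≈ 7.2 years

Near the steady state the convergence rate is λ = (1 − α)(n + g + δ).
λ = (1 − 0.31) × 0.140 = 0.69 × 0.140 = 0.0966
Half-life = ln 2 / λ = 0.6931 / 0.0966 ≈ 7.17 years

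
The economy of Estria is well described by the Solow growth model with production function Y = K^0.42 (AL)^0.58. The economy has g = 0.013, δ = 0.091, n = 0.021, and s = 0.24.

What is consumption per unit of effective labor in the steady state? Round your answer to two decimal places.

c* = 1.22

Steady state requires s·f(k) = (n + g + δ)·k, i.e. s·k^α = (n + g + δ)·k.
Dividing both sides by k: k^(1−α) = s / (n + g + δ).
k^0.58 = 0.24 / (0.021 + 0.013 + 0.091) = 0.24 / 0.125 = 1.9200
k* = 1.9200^(1/0.58) ≈ 3.0793
y* = (k*)^α = 3.0793^0.42 ≈ 1.6038
c* = (1 − s)·y* = (1 − 0.24) × 1.6038 ≈ 1.2189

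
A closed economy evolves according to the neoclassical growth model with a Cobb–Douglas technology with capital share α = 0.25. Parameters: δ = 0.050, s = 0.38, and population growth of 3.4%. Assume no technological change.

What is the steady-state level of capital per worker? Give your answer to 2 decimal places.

Steady state requires s·f(k) = (n + δ)·k, i.e. s·k^α = (n + δ)·k.
Rearranging, k^(1−α) = s / (n + δ).
k^0.75 = 0.38 / (0.034 + 0.050) = 0.38 / 0.084 = 4.5238
k* = 4.5238^(1/0.75) ≈ 7.4818

k* = 7.48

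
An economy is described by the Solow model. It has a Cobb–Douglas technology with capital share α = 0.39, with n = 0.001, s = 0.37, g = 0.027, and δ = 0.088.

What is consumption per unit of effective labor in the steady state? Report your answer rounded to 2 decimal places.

c* = 1.32

At the steady state, Δk = 0, so s·k^α = (n + g + δ)·k.
Rearranging, k^(1−α) = s / (n + g + δ).
k^0.61 = 0.37 / (0.001 + 0.027 + 0.088) = 0.37 / 0.116 = 3.1897
k* = 3.1897^(1/0.61) ≈ 6.6961
y* = (k*)^α = 6.6961^0.39 ≈ 2.0993
c* = (1 − s)·y* = (1 − 0.37) × 2.0993 ≈ 1.3226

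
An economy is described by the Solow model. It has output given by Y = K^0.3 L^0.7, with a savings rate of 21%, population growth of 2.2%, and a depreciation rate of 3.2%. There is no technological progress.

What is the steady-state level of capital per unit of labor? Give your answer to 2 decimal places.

Steady state requires s·f(k) = (n + δ)·k, i.e. s·k^α = (n + δ)·k.
Dividing both sides by k: k^(1−α) = s / (n + δ).
k^0.7 = 0.21 / (0.022 + 0.032) = 0.21 / 0.054 = 3.8889
k* = 3.8889^(1/0.7) ≈ 6.9600

k* ≈ 6.96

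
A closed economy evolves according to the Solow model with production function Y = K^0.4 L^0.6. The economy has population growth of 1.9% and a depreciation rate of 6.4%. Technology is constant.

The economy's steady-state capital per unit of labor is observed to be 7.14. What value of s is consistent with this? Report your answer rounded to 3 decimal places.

s ≈ 0.270

At the steady state, Δk = 0, so s·k^α = (n + δ)·k.
So s / (n + δ) = (k*)^(1−α) = 7.14^0.6 = 3.2525.
Therefore s = 3.2525 × (n + δ) = 3.2525 × 0.083 = 0.2700.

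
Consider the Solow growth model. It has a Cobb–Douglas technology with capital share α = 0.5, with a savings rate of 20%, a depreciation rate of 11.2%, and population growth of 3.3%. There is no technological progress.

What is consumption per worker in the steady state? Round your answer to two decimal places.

Steady state requires s·f(k) = (n + δ)·k, i.e. s·k^α = (n + δ)·k.
Rearranging, k^(1−α) = s / (n + δ).
k^0.5 = 0.20 / (0.033 + 0.112) = 0.20 / 0.145 = 1.3793
k* = 1.3793^(1/0.5) ≈ 1.9025
y* = (k*)^α = 1.9025^0.5 ≈ 1.3793
c* = (1 − s)·y* = (1 − 0.20) × 1.3793 ≈ 1.1034

c* = 1.10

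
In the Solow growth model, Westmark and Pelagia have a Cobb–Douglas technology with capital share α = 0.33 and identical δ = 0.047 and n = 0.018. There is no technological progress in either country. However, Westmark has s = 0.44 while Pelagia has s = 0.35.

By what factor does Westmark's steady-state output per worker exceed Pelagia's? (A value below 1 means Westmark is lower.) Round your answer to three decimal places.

y*_W / y*_P ≈ 1.119

Steady-state y* = [s/(n + δ)]^(α/(1−α)), so the ratio is [ (s_W/(n + δ)_W) / (s_P/(n + δ)_P) ]^0.4925.
s_W/(n + δ)_W = 0.44/0.065 = 6.7692; s_P/(n + δ)_P = 0.35/0.065 = 5.3846.
Ratio = (6.7692/5.3846)^0.4925 = 1.2571^0.4925 ≈ 1.1193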